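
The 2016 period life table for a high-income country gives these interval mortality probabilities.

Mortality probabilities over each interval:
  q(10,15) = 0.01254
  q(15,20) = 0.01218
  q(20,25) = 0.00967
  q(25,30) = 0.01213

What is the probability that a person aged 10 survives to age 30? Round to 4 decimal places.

0.9543

P(survive 10→30) = (1 − 0.01254) × (1 − 0.01218) × (1 − 0.00967) × (1 − 0.01213).
= 0.98746 × 0.98782 × 0.99033 × 0.98787 = 0.954283.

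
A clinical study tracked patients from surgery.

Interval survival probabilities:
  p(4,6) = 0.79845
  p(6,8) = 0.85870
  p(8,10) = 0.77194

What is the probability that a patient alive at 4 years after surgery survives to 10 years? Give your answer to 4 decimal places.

Chaining the interval survival probabilities: 0.79845 × 0.85870 × 0.77194.
= 0.529264.

0.5293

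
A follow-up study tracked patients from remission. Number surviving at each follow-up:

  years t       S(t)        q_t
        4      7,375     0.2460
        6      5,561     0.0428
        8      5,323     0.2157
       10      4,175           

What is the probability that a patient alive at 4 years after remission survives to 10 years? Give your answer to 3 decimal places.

0.566

The conditional survival probability is S(10)/S(4) = 4,175/7,375 = 0.566102.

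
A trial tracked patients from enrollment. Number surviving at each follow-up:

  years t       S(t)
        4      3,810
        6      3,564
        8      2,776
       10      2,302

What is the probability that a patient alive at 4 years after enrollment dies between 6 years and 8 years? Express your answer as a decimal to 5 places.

This is the probability of reaching 6 but not 8, conditional on being alive at 4: (S(6) − S(8)) / S(4).
= (3,564 − 2,776) / 3,810 = 788 / 3,810 = 0.206824.

0.20682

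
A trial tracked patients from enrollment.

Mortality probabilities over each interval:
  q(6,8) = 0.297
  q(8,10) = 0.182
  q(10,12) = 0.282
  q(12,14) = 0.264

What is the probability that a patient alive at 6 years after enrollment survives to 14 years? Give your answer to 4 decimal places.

0.3039

Chaining the interval survival probabilities: (1 − 0.297) × (1 − 0.182) × (1 − 0.282) × (1 − 0.264).
= 0.703 × 0.818 × 0.718 × 0.736 = 0.303886.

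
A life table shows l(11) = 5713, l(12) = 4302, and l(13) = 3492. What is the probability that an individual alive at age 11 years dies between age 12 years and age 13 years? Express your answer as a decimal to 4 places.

0.1418

This is the probability of reaching 12 but not 13, conditional on being alive at 11: (l(12) − l(13)) / l(11).
= (4302 − 3492) / 5713 = 810 / 5713 = 0.141782.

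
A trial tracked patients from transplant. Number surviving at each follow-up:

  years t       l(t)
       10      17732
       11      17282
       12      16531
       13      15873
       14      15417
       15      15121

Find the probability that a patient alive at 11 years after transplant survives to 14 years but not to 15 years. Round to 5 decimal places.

This is the probability of reaching 14 but not 15, conditional on being alive at 11: (l(14) − l(15)) / l(11).
= (15417 − 15121) / 17282 = 296 / 17282 = 0.017128.

0.01713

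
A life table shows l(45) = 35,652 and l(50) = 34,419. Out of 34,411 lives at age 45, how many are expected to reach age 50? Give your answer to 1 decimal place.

33220.9

The relevant probability is 34,419/35,652 = 0.965416.
Expected number = 34,411 × 0.965416 = 33220.9.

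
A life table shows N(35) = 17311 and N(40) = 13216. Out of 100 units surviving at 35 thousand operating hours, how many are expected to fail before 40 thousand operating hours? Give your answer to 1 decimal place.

The relevant probability is 1 − 13216/17311 = 0.236555.
Expected number = 100 × 0.236555 = 23.7.

23.7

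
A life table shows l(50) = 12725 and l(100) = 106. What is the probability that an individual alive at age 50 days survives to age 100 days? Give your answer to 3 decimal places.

The conditional survival probability is l(100)/l(50) = 106/12725 = 0.008330.

0.008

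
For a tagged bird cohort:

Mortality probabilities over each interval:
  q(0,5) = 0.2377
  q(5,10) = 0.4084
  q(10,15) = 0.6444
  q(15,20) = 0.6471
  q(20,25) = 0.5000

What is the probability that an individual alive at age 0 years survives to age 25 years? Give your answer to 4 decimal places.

P(survive 0→25) = (1 − 0.2377) × (1 − 0.4084) × (1 − 0.6444) × (1 − 0.6471) × (1 − 0.5000).
= 0.7623 × 0.5916 × 0.3556 × 0.3529 × 0.5000 = 0.028297.

0.0283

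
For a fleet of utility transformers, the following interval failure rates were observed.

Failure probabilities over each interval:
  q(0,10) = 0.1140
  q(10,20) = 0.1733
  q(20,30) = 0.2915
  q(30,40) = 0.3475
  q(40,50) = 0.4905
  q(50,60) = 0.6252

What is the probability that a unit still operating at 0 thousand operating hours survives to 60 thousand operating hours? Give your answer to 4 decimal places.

0.0647

The overall survival probability is (1 − 0.1140) × (1 − 0.1733) × (1 − 0.2915) × (1 − 0.3475) × (1 − 0.4905) × (1 − 0.6252).
= 0.8860 × 0.8267 × 0.7085 × 0.6525 × 0.5095 × 0.3748 = 0.064662.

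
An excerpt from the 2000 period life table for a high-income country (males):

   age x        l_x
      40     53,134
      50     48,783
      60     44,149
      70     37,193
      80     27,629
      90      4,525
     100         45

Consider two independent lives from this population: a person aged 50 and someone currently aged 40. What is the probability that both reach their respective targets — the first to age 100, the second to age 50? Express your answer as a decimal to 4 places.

0.0008

p₁ = l_100/l_50 = 45/48,783 = 0.000922; p₂ = l_50/l_40 = 48,783/53,134 = 0.918113.
P(both) = p₁ × p₂ = 0.000922 × 0.918113 = 0.000847.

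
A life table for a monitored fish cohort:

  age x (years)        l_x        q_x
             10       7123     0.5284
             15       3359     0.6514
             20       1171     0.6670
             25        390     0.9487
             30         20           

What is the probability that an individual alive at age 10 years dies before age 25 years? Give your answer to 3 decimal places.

P(die before 25 | alive at 10) = 1 − l_25/l_10 = 1 − 390/7123 = (6733)/7123 = 0.945248.

0.945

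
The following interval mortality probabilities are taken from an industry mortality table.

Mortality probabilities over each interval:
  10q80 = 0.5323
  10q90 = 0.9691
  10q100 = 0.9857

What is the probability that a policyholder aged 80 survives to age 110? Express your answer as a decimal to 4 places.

Chaining the interval survival probabilities: (1 − 0.5323) × (1 − 0.9691) × (1 − 0.9857).
= 0.4677 × 0.0309 × 0.0143 = 0.000207.

0.0002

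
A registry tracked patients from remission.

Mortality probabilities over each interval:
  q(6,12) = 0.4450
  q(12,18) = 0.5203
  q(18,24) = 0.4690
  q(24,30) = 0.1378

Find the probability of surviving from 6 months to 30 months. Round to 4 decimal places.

0.1219

P(survive 6→30) = (1 − 0.4450) × (1 − 0.5203) × (1 − 0.4690) × (1 − 0.1378).
= 0.5550 × 0.4797 × 0.5310 × 0.8622 = 0.121889.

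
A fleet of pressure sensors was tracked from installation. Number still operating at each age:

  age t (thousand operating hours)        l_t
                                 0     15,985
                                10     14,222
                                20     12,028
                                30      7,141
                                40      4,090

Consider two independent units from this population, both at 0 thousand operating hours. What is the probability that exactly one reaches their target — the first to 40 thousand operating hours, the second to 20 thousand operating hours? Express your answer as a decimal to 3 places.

0.623

p₁ = l_40/l_0 = 4,090/15,985 = 0.255865; p₂ = l_20/l_0 = 12,028/15,985 = 0.752455.
P(exactly one) = p₁(1−p₂) + (1−p₁)p₂ = 0.063338 + 0.559928 = 0.623266.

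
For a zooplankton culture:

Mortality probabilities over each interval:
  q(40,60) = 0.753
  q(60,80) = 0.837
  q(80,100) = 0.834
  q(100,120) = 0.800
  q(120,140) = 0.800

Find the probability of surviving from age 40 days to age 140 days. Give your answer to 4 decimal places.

0.0003

The overall survival probability is (1 − 0.753) × (1 − 0.837) × (1 − 0.834) × (1 − 0.800) × (1 − 0.800).
= 0.247 × 0.163 × 0.166 × 0.200 × 0.200 = 0.000267.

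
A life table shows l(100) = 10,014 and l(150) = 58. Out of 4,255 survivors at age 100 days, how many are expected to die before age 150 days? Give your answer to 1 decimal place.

The relevant probability is 1 − 58/10,014 = 0.994208.
Expected number = 4,255 × 0.994208 = 4230.4.

4230.4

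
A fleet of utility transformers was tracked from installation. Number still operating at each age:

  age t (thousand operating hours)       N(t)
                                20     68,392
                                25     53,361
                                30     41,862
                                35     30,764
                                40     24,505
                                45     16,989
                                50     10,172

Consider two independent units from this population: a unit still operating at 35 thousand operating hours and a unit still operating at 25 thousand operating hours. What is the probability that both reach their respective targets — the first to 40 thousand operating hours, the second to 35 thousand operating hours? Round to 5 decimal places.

0.45923

p₁ = N(40)/N(35) = 24,505/30,764 = 0.796548; p₂ = N(35)/N(25) = 30,764/53,361 = 0.576526.
P(both) = p₁ × p₂ = 0.796548 × 0.576526 = 0.459231.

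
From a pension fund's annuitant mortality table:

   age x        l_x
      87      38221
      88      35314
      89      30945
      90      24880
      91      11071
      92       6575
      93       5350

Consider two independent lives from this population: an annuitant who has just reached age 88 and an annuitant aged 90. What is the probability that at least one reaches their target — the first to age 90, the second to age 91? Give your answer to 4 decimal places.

p₁ = l_90/l_88 = 24880/35314 = 0.704536; p₂ = l_91/l_90 = 11071/24880 = 0.444976.
P(at least one) = 1 − (1−p₁)(1−p₂) = 1 − 0.295464 × 0.555024 = 0.836010.

0.8360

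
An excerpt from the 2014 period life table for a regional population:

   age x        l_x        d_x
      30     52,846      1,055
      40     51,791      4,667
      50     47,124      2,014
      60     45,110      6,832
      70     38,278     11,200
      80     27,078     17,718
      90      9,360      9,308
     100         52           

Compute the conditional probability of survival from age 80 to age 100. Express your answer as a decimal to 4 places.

The conditional survival probability is l_100/l_80 = 52/27,078 = 0.001920.

0.0019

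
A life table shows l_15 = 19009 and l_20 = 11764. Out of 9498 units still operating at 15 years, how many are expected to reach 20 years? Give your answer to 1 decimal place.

The relevant probability is 11764/19009 = 0.618865.
Expected number = 9498 × 0.618865 = 5878.0.

5878.0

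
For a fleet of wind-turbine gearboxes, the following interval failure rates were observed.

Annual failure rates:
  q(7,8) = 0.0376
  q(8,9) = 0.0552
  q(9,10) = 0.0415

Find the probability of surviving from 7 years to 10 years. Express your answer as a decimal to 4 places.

Survival from 7 to 10 is the product of surviving each interval: (1 − 0.0376) × (1 − 0.0552) × (1 − 0.0415).
= 0.9624 × 0.9448 × 0.9585 = 0.871541.

0.8715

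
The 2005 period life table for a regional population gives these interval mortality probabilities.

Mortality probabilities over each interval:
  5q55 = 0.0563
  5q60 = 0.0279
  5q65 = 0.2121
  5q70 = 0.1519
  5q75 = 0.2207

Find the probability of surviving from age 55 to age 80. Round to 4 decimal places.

Survival from 55 to 80 is the product of surviving each interval: (1 − 0.0563) × (1 − 0.0279) × (1 − 0.2121) × (1 − 0.1519) × (1 − 0.2207).
= 0.9437 × 0.9721 × 0.7879 × 0.8481 × 0.7793 = 0.477714.

0.4777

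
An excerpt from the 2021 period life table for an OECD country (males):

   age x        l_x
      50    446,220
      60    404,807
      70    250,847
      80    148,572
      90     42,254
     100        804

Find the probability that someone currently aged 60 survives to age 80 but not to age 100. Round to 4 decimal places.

This is the probability of reaching 80 but not 100, conditional on being alive at 60: (l_80 − l_100) / l_60.
= (148,572 − 804) / 404,807 = 147,768 / 404,807 = 0.365033.

0.3650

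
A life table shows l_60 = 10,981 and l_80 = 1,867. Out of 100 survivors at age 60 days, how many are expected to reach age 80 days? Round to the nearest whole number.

The relevant probability is 1,867/10,981 = 0.170021.
Expected number = 100 × 0.170021 = 17.

17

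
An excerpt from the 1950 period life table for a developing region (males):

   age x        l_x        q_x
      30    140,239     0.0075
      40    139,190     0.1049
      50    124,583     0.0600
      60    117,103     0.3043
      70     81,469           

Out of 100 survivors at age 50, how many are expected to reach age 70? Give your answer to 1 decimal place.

The relevant probability is 81,469/124,583 = 0.653934.
Expected number = 100 × 0.653934 = 65.4.

65.4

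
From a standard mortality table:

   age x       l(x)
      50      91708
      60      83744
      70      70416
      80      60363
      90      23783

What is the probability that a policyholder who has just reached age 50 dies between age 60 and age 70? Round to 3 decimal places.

This is the probability of reaching 60 but not 70, conditional on being alive at 50: (l(60) − l(70)) / l(50).
= (83744 − 70416) / 91708 = 13328 / 91708 = 0.145331.

0.145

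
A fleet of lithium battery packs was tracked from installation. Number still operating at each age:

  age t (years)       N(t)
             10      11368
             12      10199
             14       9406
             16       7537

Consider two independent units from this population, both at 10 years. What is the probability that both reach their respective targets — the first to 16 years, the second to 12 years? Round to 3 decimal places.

0.595

p₁ = N(16)/N(10) = 7537/11368 = 0.663001; p₂ = N(12)/N(10) = 10199/11368 = 0.897167.
P(both) = p₁ × p₂ = 0.663001 × 0.897167 = 0.594823.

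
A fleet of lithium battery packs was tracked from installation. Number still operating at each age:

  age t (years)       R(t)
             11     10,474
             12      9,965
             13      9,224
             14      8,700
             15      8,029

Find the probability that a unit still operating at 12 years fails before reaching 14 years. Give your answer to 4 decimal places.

0.1269

P(fail before 14 | operational at 12) = 1 − R(14)/R(12) = 1 − 8,700/9,965 = (1,265)/9,965 = 0.126944.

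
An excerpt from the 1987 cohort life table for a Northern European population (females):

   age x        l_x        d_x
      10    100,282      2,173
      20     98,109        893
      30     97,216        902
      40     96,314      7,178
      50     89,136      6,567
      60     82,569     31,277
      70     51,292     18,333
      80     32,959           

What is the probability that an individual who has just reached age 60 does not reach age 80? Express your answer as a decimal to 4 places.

0.6008

P(die before 80 | alive at 60) = 1 − l_80/l_60 = 1 − 32,959/82,569 = (49,610)/82,569 = 0.600831.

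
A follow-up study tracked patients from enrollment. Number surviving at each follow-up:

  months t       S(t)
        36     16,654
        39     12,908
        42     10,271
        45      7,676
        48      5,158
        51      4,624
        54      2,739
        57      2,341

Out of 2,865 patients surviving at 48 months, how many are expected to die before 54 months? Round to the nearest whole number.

The relevant probability is 1 − 2,739/5,158 = 0.468980.
Expected number = 2,865 × 0.468980 = 1344.

1344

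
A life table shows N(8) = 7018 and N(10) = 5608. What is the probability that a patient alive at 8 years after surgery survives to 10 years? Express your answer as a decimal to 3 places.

The conditional survival probability is N(10)/N(8) = 5608/7018 = 0.799088.

0.799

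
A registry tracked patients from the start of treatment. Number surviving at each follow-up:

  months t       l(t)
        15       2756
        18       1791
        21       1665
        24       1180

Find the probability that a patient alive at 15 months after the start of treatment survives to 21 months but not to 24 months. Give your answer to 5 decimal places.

0.17598

This is the probability of reaching 21 but not 24, conditional on being alive at 15: (l(21) − l(24)) / l(15).
= (1665 − 1180) / 2756 = 485 / 2756 = 0.175980.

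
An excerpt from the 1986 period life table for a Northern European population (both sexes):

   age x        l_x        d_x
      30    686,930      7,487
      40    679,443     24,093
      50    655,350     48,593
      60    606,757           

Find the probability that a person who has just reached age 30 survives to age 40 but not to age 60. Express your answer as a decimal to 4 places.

0.1058

We want 10|20q30 = (l_40 − l_60)/l_30.
This is the probability of reaching 40 but not 60, conditional on being alive at 30: (l_40 − l_60) / l_30.
= (679,443 − 606,757) / 686,930 = 72,686 / 686,930 = 0.105813.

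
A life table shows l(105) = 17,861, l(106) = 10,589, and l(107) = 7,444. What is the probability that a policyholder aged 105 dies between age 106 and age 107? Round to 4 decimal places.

This is the probability of reaching 106 but not 107, conditional on being alive at 105: (l(106) − l(107)) / l(105).
= (10,589 − 7,444) / 17,861 = 3,145 / 17,861 = 0.176082.

0.1761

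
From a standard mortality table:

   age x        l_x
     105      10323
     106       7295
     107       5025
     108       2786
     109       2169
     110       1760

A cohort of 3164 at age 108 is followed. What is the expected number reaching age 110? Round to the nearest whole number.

1999

The relevant probability is 1760/2786 = 0.631730.
Expected number = 3164 × 0.631730 = 1999.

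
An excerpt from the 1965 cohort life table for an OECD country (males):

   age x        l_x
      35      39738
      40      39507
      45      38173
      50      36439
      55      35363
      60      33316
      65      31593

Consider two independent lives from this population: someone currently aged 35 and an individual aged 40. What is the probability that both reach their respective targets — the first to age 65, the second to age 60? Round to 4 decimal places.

0.6704

p₁ = l_65/l_35 = 31593/39738 = 0.795032; p₂ = l_60/l_40 = 33316/39507 = 0.843294.
P(both) = p₁ × p₂ = 0.795032 × 0.843294 = 0.670446.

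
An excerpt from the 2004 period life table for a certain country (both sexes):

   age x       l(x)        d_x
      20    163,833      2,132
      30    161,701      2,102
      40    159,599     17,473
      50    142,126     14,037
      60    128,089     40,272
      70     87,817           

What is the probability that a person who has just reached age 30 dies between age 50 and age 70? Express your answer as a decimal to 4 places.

This is the probability of reaching 50 but not 70, conditional on being alive at 30: (l(50) − l(70)) / l(30).
= (142,126 − 87,817) / 161,701 = 54,309 / 161,701 = 0.335861.

0.3359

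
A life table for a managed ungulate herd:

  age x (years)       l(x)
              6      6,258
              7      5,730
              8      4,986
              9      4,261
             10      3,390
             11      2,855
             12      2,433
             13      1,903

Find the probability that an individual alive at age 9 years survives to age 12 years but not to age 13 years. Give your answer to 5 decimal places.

This is the probability of reaching 12 but not 13, conditional on being alive at 9: (l(12) − l(13)) / l(9).
= (2,433 − 1,903) / 4,261 = 530 / 4,261 = 0.124384.

0.12438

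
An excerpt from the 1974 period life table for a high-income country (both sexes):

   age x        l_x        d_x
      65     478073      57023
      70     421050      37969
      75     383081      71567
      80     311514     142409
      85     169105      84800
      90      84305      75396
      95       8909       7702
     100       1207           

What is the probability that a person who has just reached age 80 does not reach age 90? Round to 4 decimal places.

0.7294

P(die before 90 | alive at 80) = 1 − l_90/l_80 = 1 − 84305/311514 = (227209)/311514 = 0.729370.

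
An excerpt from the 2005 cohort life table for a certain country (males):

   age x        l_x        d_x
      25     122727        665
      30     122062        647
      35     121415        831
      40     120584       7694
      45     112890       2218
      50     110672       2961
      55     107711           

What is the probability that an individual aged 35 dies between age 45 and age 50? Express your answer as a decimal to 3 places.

0.018

We want 10|5q35 = (l_45 − l_50)/l_35.
This is the probability of reaching 45 but not 50, conditional on being alive at 35: (l_45 − l_50) / l_35.
= (112890 − 110672) / 121415 = 2218 / 121415 = 0.018268.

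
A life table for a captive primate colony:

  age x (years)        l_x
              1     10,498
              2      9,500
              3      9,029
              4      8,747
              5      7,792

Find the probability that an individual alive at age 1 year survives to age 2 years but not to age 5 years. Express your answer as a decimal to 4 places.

0.1627

This is the probability of reaching 2 but not 5, conditional on being alive at 1: (l_2 − l_5) / l_1.
= (9,500 − 7,792) / 10,498 = 1,708 / 10,498 = 0.162698.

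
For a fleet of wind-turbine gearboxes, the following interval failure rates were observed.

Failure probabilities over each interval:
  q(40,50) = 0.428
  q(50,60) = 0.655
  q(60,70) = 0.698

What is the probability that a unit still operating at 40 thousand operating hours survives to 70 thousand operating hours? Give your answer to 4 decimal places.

0.0596

P(survive 40→70) = (1 − 0.428) × (1 − 0.655) × (1 − 0.698).
= 0.572 × 0.345 × 0.302 = 0.059597.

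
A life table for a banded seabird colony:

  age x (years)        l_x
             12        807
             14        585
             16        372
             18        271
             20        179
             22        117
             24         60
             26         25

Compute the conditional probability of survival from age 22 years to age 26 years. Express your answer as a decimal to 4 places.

The conditional survival probability is l_26/l_22 = 25/117 = 0.213675.

0.2137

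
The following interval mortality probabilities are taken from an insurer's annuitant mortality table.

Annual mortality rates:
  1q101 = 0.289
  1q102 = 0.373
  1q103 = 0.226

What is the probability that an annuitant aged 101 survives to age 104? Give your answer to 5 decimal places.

0.34505

The overall survival probability is (1 − 0.289) × (1 − 0.373) × (1 − 0.226).
= 0.711 × 0.627 × 0.774 = 0.345047.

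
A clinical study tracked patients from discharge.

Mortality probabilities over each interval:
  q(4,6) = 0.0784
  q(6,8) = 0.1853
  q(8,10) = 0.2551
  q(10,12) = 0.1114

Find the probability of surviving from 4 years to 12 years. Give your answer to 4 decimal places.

0.4970

The overall survival probability is (1 − 0.0784) × (1 − 0.1853) × (1 − 0.2551) × (1 − 0.1114).
= 0.9216 × 0.8147 × 0.7449 × 0.8886 = 0.496986.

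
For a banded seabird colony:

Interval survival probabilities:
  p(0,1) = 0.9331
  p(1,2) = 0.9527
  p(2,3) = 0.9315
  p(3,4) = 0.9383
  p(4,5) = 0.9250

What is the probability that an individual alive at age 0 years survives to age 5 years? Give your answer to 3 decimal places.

P(survive 0→5) = 0.9331 × 0.9527 × 0.9315 × 0.9383 × 0.9250.
= 0.718705.

0.719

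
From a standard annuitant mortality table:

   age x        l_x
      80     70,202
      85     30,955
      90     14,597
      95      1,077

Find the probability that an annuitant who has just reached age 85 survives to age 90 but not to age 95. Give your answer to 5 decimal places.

0.43676

We want 5|5q85 = (l_90 − l_95)/l_85.
This is the probability of reaching 90 but not 95, conditional on being alive at 85: (l_90 − l_95) / l_85.
= (14,597 − 1,077) / 30,955 = 13,520 / 30,955 = 0.436763.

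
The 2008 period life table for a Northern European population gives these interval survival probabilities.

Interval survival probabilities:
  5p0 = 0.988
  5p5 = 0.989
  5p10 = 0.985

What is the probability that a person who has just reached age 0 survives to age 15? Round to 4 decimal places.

0.9625

Chaining the interval survival probabilities: 0.988 × 0.989 × 0.985.
= 0.962475.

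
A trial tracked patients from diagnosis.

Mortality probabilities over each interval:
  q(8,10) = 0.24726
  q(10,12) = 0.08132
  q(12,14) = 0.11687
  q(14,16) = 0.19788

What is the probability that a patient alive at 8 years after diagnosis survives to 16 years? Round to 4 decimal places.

P(survive 8→16) = (1 − 0.24726) × (1 − 0.08132) × (1 − 0.11687) × (1 − 0.19788).
= 0.75274 × 0.91868 × 0.88313 × 0.80212 = 0.489861.

0.4899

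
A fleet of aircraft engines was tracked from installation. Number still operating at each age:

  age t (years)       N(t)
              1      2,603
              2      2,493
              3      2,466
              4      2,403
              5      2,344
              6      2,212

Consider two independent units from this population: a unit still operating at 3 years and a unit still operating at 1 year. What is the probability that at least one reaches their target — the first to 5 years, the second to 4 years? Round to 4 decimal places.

0.9962

p₁ = N(5)/N(3) = 2,344/2,466 = 0.950527; p₂ = N(4)/N(1) = 2,403/2,603 = 0.923166.
P(at least one) = 1 − (1−p₁)(1−p₂) = 1 − 0.049473 × 0.076834 = 0.996199.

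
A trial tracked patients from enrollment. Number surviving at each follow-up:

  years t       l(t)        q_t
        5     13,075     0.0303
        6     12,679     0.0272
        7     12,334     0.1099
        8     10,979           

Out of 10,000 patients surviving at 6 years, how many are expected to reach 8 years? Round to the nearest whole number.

The relevant probability is 10,979/12,679 = 0.865920.
Expected number = 10,000 × 0.865920 = 8659.

8659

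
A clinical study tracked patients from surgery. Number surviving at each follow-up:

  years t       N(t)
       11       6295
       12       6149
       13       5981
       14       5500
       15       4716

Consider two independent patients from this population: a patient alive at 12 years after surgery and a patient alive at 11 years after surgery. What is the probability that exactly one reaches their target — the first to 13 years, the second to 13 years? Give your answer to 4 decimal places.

0.0745

p₁ = N(13)/N(12) = 5981/6149 = 0.972678; p₂ = N(13)/N(11) = 5981/6295 = 0.950119.
P(exactly one) = p₁(1−p₂) + (1−p₁)p₂ = 0.048518 + 0.025959 = 0.074477.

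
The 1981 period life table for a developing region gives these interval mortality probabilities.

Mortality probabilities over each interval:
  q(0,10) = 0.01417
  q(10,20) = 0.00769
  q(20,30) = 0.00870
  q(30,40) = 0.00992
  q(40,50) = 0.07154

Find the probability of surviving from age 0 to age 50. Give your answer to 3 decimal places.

0.891

Chaining the interval survival probabilities: (1 − 0.01417) × (1 − 0.00769) × (1 − 0.00870) × (1 − 0.00992) × (1 − 0.07154).
= 0.98583 × 0.99231 × 0.99130 × 0.99008 × 0.92846 = 0.891432.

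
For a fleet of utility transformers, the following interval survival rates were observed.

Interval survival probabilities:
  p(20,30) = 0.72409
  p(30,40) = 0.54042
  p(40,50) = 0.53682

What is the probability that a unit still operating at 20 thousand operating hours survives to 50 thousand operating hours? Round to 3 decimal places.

Chaining the interval survival probabilities: 0.72409 × 0.54042 × 0.53682.
= 0.210064.

0.210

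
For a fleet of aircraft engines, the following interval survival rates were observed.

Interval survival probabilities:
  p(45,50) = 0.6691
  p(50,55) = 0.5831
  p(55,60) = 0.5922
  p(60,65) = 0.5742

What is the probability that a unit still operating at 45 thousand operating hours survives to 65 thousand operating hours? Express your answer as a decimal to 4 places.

The overall survival probability is 0.6691 × 0.5831 × 0.5922 × 0.5742.
= 0.132668.

0.1327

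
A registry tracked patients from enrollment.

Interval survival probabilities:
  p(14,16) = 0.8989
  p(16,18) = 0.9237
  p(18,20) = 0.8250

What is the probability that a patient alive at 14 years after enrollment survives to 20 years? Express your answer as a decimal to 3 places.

0.685

P(survive 14→20) = 0.8989 × 0.9237 × 0.8250.
= 0.685009.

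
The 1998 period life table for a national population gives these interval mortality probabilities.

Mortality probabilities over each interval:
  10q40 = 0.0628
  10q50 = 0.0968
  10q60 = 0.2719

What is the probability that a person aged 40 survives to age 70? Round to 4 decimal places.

Chaining the interval survival probabilities: (1 − 0.0628) × (1 − 0.0968) × (1 − 0.2719).
= 0.9372 × 0.9032 × 0.7281 = 0.616321.

0.6163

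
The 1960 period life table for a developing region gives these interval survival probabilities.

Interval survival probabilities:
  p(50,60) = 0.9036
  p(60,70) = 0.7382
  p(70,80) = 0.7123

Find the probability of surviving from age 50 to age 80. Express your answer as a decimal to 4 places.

0.4751

The overall survival probability is 0.9036 × 0.7382 × 0.7123.
= 0.475131.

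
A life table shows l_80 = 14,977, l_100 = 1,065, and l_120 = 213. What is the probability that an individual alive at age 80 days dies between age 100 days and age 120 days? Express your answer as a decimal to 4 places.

This is the probability of reaching 100 but not 120, conditional on being alive at 80: (l_100 − l_120) / l_80.
= (1,065 − 213) / 14,977 = 852 / 14,977 = 0.056887.

0.0569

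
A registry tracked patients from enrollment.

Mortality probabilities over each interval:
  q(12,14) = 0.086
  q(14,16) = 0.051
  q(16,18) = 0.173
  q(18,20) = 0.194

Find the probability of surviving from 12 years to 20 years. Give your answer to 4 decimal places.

The overall survival probability is (1 − 0.086) × (1 − 0.051) × (1 − 0.173) × (1 − 0.194).
= 0.914 × 0.949 × 0.827 × 0.806 = 0.578167.

0.5782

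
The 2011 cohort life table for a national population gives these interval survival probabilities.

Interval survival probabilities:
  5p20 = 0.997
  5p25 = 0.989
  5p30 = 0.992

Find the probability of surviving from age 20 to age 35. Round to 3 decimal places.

0.978

Survival from 20 to 35 is the product of surviving each interval: 0.997 × 0.989 × 0.992.
= 0.978145.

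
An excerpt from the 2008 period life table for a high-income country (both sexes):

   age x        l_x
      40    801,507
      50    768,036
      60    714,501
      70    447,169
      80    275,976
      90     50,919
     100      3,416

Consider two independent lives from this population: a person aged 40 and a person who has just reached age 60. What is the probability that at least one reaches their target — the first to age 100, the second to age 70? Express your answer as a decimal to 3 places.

0.627

p₁ = l_100/l_40 = 3,416/801,507 = 0.004262; p₂ = l_70/l_60 = 447,169/714,501 = 0.625848.
P(at least one) = 1 − (1−p₁)(1−p₂) = 1 − 0.995738 × 0.374152 = 0.627443.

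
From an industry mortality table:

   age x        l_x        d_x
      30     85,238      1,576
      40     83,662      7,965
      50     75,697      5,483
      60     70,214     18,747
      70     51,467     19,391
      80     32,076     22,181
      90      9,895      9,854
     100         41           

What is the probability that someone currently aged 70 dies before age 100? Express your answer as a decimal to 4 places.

0.9992

P(die before 100 | alive at 70) = 1 − l_100/l_70 = 1 − 41/51,467 = (51,426)/51,467 = 0.999203.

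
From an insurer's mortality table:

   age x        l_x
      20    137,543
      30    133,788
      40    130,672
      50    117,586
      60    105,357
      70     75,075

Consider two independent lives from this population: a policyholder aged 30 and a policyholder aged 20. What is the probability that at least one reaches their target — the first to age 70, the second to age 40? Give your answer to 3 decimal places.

0.978

p₁ = l_70/l_30 = 75,075/133,788 = 0.561149; p₂ = l_40/l_20 = 130,672/137,543 = 0.950045.
P(at least one) = 1 − (1−p₁)(1−p₂) = 1 − 0.438851 × 0.049955 = 0.978077.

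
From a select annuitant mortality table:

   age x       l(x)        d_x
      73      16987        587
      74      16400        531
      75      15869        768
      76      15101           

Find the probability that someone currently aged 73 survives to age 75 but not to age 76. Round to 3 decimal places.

0.045

This is the probability of reaching 75 but not 76, conditional on being alive at 73: (l(75) − l(76)) / l(73).
= (15869 − 15101) / 16987 = 768 / 16987 = 0.045211.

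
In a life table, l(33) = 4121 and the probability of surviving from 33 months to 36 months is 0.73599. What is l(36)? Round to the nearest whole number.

3033

l(36) = l(33) × p = 4121 × 0.73599 = 3033.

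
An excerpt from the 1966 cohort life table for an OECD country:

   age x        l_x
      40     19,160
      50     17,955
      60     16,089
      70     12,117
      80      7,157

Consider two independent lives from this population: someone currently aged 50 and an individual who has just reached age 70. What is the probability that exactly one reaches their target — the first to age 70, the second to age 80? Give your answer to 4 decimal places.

0.4683

p₁ = l_70/l_50 = 12,117/17,955 = 0.674854; p₂ = l_80/l_70 = 7,157/12,117 = 0.590658.
P(exactly one) = p₁(1−p₂) + (1−p₁)p₂ = 0.276246 + 0.192050 = 0.468296.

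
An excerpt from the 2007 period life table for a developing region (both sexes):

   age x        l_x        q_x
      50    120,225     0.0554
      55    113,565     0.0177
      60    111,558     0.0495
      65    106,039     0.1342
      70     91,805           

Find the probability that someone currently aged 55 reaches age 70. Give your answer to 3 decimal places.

The conditional survival probability is l_70/l_55 = 91,805/113,565 = 0.808392.

0.808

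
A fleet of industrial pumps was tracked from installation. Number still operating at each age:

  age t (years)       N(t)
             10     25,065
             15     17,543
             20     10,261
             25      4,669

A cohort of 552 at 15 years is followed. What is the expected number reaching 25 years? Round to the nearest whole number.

147

The relevant probability is 4,669/17,543 = 0.266146.
Expected number = 552 × 0.266146 = 147.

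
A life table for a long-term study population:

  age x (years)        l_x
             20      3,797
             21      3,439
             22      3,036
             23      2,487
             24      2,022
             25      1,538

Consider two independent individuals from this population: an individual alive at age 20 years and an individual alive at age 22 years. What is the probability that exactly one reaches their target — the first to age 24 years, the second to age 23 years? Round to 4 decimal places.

0.4792

p₁ = l_24/l_20 = 2,022/3,797 = 0.532526; p₂ = l_23/l_22 = 2,487/3,036 = 0.819170.
P(exactly one) = p₁(1−p₂) + (1−p₁)p₂ = 0.096297 + 0.382941 = 0.479237.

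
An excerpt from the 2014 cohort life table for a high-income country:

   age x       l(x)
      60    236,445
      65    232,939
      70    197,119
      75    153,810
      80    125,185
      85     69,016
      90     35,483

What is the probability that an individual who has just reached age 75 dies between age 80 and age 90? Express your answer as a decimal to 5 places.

This is the probability of reaching 80 but not 90, conditional on being alive at 75: (l(80) − l(90)) / l(75).
= (125,185 − 35,483) / 153,810 = 89,702 / 153,810 = 0.583200.

0.58320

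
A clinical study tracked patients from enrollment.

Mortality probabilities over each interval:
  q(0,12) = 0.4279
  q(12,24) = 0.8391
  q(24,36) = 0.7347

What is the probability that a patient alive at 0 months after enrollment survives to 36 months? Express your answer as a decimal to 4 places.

0.0244

Chaining the interval survival probabilities: (1 − 0.4279) × (1 − 0.8391) × (1 − 0.7347).
= 0.5721 × 0.1609 × 0.2653 = 0.024421.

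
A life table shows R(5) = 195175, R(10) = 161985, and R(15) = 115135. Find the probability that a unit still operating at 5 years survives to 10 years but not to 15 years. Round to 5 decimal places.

0.24004

This is the probability of reaching 10 but not 15, conditional on being operational at 5: (R(10) − R(15)) / R(5).
= (161985 − 115135) / 195175 = 46850 / 195175 = 0.240041.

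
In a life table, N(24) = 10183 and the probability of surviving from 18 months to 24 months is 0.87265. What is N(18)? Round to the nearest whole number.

11669

N(18) = N(24) / p = 10183 / 0.87265 = 11669.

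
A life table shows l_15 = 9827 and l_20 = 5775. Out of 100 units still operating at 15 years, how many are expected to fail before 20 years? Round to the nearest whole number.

The relevant probability is 1 − 5775/9827 = 0.412333.
Expected number = 100 × 0.412333 = 41.

41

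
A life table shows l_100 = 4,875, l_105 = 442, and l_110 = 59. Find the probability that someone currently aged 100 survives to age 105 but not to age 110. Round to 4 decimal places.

0.0786

We want 5|5q100 = (l_105 − l_110)/l_100.
This is the probability of reaching 105 but not 110, conditional on being alive at 100: (l_105 − l_110) / l_100.
= (442 − 59) / 4,875 = 383 / 4,875 = 0.078564.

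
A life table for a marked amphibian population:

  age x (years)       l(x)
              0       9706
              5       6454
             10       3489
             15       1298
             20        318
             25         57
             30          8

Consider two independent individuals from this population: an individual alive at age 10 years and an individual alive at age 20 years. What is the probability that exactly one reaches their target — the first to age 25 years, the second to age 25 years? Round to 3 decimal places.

p₁ = l(25)/l(10) = 57/3489 = 0.016337; p₂ = l(25)/l(20) = 57/318 = 0.179245.
P(exactly one) = p₁(1−p₂) + (1−p₁)p₂ = 0.013409 + 0.176317 = 0.189725.

0.190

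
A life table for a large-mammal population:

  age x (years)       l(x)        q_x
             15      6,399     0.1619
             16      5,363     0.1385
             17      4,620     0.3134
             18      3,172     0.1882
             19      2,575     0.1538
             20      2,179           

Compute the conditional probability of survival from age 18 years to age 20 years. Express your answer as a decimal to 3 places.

The conditional survival probability is l(20)/l(18) = 2,179/3,172 = 0.686948.

0.687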